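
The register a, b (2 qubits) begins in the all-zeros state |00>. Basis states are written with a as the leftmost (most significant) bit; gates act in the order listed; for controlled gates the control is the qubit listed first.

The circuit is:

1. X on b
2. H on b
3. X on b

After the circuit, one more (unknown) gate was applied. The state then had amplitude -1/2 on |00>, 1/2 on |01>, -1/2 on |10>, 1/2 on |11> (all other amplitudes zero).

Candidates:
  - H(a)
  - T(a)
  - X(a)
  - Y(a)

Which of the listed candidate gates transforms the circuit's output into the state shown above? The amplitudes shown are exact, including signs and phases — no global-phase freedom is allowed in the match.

The applied gate was H(a).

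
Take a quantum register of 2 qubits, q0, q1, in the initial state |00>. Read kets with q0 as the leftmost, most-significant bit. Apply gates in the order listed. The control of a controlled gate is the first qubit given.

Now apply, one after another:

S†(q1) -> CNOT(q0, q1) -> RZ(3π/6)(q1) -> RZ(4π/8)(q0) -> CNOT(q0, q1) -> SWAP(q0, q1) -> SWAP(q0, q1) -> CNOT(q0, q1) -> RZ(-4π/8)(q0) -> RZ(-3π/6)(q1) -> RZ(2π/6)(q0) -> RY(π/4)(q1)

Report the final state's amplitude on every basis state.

The final amplitudes are -sqrt(sqrt(2) + 2)*exp(5*I*pi/6)/2 on |00>, -sqrt(2 - sqrt(2))*exp(5*I*pi/6)/2 on |01>, 0 on |10>, 0 on |11>. Key observation: steps 3-10 multiply out to the identity, so the circuit reduces to the remaining gates.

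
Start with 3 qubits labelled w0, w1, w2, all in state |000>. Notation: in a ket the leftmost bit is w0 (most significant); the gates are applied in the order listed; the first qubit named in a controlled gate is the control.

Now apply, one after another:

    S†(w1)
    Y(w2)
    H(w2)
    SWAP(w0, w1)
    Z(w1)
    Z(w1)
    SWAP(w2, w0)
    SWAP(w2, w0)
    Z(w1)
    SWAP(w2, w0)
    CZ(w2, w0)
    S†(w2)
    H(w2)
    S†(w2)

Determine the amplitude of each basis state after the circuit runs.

The resulting statevector has amplitude I/2 on |000>, 1/2 on |001>, 0 on |010>, 0 on |011>, -I/2 on |100>, -1/2 on |101>, 0 on |110>, 0 on |111>. Key observation: steps 6-9 multiply out to the identity, so the circuit reduces to the remaining gates.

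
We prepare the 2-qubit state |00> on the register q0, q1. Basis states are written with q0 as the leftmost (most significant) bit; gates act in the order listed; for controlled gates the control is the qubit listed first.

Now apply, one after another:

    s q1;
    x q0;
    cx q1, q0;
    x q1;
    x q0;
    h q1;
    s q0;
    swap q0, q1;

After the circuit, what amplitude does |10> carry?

The amplitude on |10> is -sqrt(2)/2.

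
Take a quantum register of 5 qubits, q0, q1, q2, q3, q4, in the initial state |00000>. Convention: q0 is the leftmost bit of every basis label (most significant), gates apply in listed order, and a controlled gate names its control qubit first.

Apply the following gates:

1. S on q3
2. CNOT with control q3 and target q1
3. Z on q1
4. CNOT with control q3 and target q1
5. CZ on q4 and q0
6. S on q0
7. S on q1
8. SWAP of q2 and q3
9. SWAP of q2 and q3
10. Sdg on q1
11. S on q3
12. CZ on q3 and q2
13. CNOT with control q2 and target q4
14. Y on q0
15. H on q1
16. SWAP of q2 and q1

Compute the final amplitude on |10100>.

The final state's coefficient on |10100> equals sqrt(2)*I/2.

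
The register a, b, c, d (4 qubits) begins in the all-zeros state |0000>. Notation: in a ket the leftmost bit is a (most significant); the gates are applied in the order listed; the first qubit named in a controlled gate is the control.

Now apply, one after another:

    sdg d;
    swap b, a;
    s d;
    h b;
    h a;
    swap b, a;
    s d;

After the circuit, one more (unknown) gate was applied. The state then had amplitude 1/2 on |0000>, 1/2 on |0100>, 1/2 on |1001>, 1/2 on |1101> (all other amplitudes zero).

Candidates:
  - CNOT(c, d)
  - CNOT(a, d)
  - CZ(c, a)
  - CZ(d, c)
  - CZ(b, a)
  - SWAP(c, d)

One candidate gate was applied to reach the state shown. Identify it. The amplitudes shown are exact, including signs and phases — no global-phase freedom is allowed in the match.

It was CNOT(a, d) that produced the state shown.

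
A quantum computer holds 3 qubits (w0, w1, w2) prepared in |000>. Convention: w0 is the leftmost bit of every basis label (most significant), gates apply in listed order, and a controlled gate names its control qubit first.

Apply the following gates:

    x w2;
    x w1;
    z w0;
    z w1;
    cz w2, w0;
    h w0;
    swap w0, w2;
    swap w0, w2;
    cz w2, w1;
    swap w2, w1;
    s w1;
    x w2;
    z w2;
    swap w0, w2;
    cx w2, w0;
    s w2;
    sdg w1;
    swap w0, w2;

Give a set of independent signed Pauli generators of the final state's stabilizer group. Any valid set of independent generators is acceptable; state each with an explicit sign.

The stabilizer group can be generated by +XIY, +ZIZ, -IZI, among other valid generating sets.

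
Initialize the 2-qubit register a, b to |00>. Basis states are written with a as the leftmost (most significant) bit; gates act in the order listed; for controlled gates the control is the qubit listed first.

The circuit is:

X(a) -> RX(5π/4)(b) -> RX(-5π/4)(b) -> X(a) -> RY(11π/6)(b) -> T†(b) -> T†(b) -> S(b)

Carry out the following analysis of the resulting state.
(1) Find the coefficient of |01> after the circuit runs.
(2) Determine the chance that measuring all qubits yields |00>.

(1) |01> carries amplitude -sqrt(2)/4 + sqrt(6)/4 in the final state. Key observation: steps 1-4 multiply out to the identity, so the circuit reduces to the remaining gates.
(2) Outcome |00> occurs with probability sqrt(3)/4 + 1/2.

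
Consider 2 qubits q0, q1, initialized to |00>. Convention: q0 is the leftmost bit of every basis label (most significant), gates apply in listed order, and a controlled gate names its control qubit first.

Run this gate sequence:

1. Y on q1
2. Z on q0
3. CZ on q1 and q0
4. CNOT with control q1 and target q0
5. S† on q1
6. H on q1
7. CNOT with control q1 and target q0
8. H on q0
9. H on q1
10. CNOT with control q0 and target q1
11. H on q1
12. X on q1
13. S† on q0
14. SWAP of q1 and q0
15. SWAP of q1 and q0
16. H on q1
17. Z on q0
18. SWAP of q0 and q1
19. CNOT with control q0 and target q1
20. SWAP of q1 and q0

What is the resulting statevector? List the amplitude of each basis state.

After the circuit, the state carries amplitude 0 on |00>, sqrt(2)*I/2 on |01>, 0 on |10>, -sqrt(2)/2 on |11>.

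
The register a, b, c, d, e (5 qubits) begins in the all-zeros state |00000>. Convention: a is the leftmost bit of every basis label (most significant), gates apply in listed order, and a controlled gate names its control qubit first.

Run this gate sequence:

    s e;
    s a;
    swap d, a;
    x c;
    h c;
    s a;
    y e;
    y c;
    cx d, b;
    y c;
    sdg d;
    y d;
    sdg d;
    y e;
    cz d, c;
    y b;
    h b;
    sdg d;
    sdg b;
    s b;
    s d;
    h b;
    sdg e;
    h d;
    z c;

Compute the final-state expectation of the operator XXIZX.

The expectation value of XXIZX is 0. Key observation: steps 17-22 multiply out to the identity, so the circuit reduces to the remaining gates.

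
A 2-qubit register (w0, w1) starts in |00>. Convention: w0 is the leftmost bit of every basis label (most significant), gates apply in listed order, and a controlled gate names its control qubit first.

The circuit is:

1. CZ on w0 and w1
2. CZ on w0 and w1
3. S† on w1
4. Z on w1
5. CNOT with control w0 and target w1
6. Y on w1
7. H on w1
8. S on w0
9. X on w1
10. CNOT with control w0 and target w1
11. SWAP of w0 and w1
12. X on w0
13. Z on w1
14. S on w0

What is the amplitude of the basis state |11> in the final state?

The final state's coefficient on |11> equals 0.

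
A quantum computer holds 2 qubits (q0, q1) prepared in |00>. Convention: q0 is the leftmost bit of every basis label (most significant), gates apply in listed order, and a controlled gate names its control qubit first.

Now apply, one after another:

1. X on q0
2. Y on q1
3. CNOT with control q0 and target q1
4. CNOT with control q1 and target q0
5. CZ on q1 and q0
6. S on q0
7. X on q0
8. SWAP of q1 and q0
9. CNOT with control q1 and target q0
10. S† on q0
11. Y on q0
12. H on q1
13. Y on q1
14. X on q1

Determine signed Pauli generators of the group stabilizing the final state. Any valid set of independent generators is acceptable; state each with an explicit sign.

One valid set of independent stabilizer generators is -IX, -ZI (any independent generating set of the same group is equally correct).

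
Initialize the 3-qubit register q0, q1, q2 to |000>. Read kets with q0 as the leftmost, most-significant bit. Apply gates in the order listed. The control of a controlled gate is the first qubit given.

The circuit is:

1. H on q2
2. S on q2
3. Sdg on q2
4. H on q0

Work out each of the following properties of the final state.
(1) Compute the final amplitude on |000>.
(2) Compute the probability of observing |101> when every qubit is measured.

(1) |000> carries amplitude 1/2 in the final state. Key observation: steps 2-3 multiply out to the identity, so the circuit reduces to the remaining gates.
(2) Outcome |101> occurs with probability 1/4.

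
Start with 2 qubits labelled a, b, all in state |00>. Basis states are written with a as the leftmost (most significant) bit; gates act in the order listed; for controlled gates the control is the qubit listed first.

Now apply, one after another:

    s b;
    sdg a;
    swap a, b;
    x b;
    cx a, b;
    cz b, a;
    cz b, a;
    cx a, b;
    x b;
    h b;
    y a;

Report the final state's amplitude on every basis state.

The resulting statevector has amplitude 0 on |00>, 0 on |01>, sqrt(2)*I/2 on |10>, sqrt(2)*I/2 on |11>. Key observation: gates 4-9 undo each other exactly, leaving only the rest of the circuit to track.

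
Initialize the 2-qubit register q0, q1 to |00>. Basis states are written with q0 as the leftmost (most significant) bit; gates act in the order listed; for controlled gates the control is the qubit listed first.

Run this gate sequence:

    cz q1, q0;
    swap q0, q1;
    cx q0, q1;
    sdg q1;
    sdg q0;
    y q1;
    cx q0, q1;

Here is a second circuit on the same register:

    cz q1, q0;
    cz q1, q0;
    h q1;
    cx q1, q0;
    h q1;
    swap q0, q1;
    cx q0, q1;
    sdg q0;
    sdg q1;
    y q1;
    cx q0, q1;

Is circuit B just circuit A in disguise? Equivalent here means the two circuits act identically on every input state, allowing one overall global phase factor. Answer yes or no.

No: there is an input state on which the two circuits produce genuinely different outputs (not merely differing by a phase).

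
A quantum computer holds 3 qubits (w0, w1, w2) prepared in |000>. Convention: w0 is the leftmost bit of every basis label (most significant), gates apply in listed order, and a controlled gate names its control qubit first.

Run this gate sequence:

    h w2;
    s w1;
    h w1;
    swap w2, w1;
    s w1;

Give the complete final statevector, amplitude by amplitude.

After the circuit, the state carries amplitude 1/2 on |000>, 1/2 on |001>, I/2 on |010>, I/2 on |011>, 0 on |100>, 0 on |101>, 0 on |110>, 0 on |111>.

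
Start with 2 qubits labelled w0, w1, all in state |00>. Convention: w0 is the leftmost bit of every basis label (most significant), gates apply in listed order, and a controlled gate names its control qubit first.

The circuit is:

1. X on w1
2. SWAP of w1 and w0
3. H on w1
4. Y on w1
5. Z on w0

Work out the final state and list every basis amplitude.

The resulting statevector has amplitude 0 on |00>, 0 on |01>, sqrt(2)*I/2 on |10>, -sqrt(2)*I/2 on |11>.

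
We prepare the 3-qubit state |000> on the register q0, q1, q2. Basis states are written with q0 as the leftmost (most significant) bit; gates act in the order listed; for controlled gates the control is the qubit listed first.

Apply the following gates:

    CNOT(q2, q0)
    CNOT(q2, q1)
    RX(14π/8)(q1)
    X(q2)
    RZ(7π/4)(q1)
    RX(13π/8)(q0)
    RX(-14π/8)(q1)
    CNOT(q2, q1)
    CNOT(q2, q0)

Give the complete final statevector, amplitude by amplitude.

After the circuit, the state carries amplitude 0 on |000>, sqrt(1/2 - sqrt(2)/4)*sqrt(sqrt(2)/4 + 1/2)*exp(7*I*pi/8)*sin(3*pi/16) - sqrt(1/2 - sqrt(2)/4)*sqrt(sqrt(2)/4 + 1/2)*exp(-7*I*pi/8)*sin(3*pi/16) on |001>, 0 on |010>, ((2 - sqrt(2))*exp(I*pi/4) + sqrt(2)*I + 2*I)*exp(I*pi/8)*sin(3*pi/16)/4 on |011>, 0 on |100>, (2 - sqrt(2))*sqrt(sqrt(2) + 2)*cos(3*pi/16)/4 on |101>, 0 on |110>, (sqrt(2) + 2 + (-2 + sqrt(2))*exp(3*I*pi/4))*exp(I*pi/8)*cos(3*pi/16)/4 on |111>.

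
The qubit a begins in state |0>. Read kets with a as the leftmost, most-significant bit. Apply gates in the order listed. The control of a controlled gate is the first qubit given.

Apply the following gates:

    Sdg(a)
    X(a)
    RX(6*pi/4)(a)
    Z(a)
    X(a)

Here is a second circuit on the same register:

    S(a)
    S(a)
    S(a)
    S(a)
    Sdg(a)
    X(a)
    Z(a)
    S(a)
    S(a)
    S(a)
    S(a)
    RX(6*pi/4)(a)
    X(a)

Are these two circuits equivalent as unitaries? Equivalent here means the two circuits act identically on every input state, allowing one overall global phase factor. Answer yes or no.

No, they are not equivalent — no single phase factor reconciles the two unitaries.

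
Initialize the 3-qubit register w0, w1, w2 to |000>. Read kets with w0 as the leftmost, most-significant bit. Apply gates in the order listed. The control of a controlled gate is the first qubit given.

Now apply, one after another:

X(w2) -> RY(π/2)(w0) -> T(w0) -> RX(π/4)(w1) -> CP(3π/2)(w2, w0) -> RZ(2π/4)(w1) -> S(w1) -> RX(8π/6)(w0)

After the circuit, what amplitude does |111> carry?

|111> carries amplitude sqrt(2 - sqrt(2))*(-sqrt(2) - sqrt(6)*exp(3*I*pi/4))/8 in the final state.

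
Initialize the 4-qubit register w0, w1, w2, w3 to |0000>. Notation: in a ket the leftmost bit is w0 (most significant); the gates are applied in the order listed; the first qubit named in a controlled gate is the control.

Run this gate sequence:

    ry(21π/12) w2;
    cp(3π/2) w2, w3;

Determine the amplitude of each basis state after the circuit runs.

The resulting statevector has amplitude -sqrt(sqrt(2) + 2)/2 on |0000>, sqrt(2 - sqrt(2))/2 on |0010>, and 0 on every other basis state.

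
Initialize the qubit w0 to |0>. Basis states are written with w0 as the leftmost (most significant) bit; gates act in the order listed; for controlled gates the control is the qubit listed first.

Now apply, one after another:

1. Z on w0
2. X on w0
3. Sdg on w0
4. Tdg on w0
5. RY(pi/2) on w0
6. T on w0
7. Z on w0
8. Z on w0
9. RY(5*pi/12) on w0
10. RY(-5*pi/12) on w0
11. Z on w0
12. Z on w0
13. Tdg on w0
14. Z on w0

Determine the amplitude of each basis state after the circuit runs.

The resulting statevector has amplitude sqrt(2)*exp(I*pi/4)/2 on |0>, sqrt(2)*exp(I*pi/4)/2 on |1>. Key observation: steps 6-13 multiply out to the identity, so the circuit reduces to the remaining gates.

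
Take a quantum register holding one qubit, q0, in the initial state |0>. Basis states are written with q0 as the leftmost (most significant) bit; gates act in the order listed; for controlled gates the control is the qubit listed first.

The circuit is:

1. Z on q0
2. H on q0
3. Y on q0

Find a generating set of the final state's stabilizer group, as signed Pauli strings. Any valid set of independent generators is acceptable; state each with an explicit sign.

The stabilizer group can be generated by -X, among other valid generating sets.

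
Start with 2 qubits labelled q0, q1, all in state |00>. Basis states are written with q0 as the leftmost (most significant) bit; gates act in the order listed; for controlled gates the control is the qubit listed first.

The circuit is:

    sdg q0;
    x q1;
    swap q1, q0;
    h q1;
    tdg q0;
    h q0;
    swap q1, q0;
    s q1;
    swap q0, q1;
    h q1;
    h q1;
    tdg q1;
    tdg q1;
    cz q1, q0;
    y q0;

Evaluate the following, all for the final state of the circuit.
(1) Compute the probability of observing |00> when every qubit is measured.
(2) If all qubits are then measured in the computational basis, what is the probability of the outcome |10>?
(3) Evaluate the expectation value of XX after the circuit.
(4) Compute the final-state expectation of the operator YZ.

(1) A full measurement returns |00> with probability 1/4. Key observation: the block from step 10 through step 11 cancels to the identity and can be dropped.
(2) The probability of measuring |10> is 1/4.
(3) In the final state, XX has expectation -1.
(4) In the final state, YZ has expectation -1.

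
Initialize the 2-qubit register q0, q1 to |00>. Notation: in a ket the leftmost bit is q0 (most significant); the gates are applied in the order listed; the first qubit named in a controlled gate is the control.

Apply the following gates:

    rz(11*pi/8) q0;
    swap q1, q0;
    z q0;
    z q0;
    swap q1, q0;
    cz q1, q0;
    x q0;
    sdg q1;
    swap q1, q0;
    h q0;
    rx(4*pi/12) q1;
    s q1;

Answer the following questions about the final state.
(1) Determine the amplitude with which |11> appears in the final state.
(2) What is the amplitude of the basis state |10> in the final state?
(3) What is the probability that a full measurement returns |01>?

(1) The amplitude on |11> is -sqrt(6)*exp(13*I*pi/16)/4.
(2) The final state's coefficient on |10> equals sqrt(2)*exp(13*I*pi/16)/4.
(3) A full measurement returns |01> with probability 3/8.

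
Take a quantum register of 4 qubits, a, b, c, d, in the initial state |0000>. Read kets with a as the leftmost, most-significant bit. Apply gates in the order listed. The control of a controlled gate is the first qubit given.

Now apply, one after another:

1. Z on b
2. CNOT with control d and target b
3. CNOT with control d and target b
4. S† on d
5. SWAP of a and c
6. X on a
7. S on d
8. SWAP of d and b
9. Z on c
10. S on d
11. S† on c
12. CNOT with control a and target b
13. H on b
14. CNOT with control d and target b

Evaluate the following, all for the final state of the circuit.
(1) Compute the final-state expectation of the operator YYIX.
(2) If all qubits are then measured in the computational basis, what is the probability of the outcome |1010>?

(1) In the final state, YYIX has expectation 0.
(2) The probability of measuring |1010> is 0.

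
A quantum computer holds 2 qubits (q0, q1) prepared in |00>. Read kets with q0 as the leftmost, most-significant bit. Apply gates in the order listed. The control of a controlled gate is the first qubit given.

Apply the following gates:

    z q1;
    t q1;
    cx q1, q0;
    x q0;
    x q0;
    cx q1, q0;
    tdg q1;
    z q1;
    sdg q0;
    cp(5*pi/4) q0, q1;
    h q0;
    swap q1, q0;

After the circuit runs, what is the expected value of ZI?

The observable ZI averages to 1. Key observation: gates 1-8 undo each other exactly, leaving only the rest of the circuit to track.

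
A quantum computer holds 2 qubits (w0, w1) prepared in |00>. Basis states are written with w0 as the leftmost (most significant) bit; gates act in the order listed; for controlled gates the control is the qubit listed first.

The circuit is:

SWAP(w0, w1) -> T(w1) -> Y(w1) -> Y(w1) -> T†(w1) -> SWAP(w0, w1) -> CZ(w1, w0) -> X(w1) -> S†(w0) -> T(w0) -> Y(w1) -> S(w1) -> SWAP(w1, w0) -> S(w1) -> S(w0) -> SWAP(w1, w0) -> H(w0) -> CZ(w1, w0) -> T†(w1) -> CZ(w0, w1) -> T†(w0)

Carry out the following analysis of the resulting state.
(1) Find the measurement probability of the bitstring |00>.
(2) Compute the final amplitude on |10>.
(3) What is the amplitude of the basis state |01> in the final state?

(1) The probability of measuring |00> is 1/2. Key observation: steps 1-6 multiply out to the identity, so the circuit reduces to the remaining gates.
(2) The final state's coefficient on |10> equals -sqrt(2)*exp(I*pi/4)/2.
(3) The amplitude on |01> is 0.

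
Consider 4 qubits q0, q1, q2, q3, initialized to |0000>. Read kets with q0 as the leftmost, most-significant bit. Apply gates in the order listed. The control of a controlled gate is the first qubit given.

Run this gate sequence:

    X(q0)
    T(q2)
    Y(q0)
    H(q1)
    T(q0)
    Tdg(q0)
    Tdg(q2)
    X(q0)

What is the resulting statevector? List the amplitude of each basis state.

The final amplitudes are -sqrt(2)*I/2 on |1000>, -sqrt(2)*I/2 on |1100>, and 0 on every other basis state.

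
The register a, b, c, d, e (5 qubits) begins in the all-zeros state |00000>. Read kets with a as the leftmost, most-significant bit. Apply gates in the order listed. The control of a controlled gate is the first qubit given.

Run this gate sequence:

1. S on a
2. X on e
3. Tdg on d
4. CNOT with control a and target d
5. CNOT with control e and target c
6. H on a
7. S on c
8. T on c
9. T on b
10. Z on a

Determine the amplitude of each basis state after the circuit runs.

The final amplitudes are sqrt(2)*exp(3*I*pi/4)/2 on |00101>, -sqrt(2)*exp(3*I*pi/4)/2 on |10101>, and 0 on every other basis state.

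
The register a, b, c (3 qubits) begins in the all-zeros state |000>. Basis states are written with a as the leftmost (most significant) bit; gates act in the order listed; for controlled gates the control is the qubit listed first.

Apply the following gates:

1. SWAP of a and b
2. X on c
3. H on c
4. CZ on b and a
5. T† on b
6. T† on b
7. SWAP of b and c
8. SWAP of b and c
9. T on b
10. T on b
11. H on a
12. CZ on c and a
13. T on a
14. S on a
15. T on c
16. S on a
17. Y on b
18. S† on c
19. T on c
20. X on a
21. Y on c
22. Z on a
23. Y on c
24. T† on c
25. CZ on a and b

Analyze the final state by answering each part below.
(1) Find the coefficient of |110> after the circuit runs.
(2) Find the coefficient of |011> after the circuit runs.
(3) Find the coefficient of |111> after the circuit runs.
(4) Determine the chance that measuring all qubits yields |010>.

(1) The final state's coefficient on |110> equals I/2. Key observation: the block from step 5 through step 10 cancels to the identity and can be dropped.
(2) The final state's coefficient on |011> equals -I/2.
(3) |111> carries amplitude -exp(I*pi/4)/2 in the final state.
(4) The probability of measuring |010> is 1/4.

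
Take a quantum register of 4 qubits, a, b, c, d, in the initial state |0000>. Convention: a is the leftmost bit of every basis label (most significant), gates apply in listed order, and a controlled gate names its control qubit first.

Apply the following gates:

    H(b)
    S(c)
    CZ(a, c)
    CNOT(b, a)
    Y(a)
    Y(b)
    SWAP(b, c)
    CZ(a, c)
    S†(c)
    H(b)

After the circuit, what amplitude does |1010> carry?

|1010> carries amplitude -I/2 in the final state.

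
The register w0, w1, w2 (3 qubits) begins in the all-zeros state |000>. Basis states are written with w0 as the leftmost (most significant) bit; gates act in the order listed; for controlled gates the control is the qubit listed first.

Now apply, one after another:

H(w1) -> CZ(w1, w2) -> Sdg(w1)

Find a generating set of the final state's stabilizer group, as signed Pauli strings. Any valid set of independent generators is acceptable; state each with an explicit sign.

The stabilizer group can be generated by -IYI, +ZII, +IIZ, among other valid generating sets.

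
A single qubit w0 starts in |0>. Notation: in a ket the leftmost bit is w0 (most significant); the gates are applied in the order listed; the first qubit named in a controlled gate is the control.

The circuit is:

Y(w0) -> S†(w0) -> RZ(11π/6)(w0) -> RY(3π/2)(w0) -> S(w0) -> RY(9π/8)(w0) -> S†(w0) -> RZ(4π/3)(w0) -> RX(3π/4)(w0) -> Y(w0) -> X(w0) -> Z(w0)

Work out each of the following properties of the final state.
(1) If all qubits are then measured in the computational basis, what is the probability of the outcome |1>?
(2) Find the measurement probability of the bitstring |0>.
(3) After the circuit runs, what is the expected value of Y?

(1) Outcome |1> occurs with probability cos(7*pi/16)**2/2 + sin(7*pi/16)**2/2 + I*sqrt(1/2 - sqrt(2)/4)*sqrt(sqrt(2)/4 + 1/2)*exp(-2*I*pi/3)*sin(7*pi/16)**2/2 + I*sqrt(1/2 - sqrt(2)/4)*sqrt(sqrt(2)/4 + 1/2)*exp(-2*I*pi/3)*cos(7*pi/16)**2/2 - I*sqrt(1/2 - sqrt(2)/4)*sqrt(sqrt(2)/4 + 1/2)*exp(2*I*pi/3)*cos(7*pi/16)**2/2 - I*sqrt(1/2 - sqrt(2)/4)*sqrt(sqrt(2)/4 + 1/2)*exp(2*I*pi/3)*sin(7*pi/16)**2/2.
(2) A full measurement returns |0> with probability cos(7*pi/16)**2/2 + sin(7*pi/16)**2/2 + I*sqrt(1/2 - sqrt(2)/4)*sqrt(sqrt(2)/4 + 1/2)*exp(2*I*pi/3)*sin(7*pi/16)**2/2 + I*sqrt(1/2 - sqrt(2)/4)*sqrt(sqrt(2)/4 + 1/2)*exp(2*I*pi/3)*cos(7*pi/16)**2/2 - I*sqrt(1/2 - sqrt(2)/4)*sqrt(sqrt(2)/4 + 1/2)*exp(-2*I*pi/3)*cos(7*pi/16)**2/2 - I*sqrt(1/2 - sqrt(2)/4)*sqrt(sqrt(2)/4 + 1/2)*exp(-2*I*pi/3)*sin(7*pi/16)**2/2.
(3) In the final state, Y has expectation sqrt(6)/4.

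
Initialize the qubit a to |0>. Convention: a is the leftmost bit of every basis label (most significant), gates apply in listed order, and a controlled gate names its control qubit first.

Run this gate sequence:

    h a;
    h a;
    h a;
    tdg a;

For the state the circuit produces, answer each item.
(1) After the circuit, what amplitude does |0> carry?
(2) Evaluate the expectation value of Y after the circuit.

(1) The amplitude on |0> is sqrt(2)/2. Key observation: steps 1-2 multiply out to the identity, so the circuit reduces to the remaining gates.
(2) The observable Y averages to -sqrt(2)/2.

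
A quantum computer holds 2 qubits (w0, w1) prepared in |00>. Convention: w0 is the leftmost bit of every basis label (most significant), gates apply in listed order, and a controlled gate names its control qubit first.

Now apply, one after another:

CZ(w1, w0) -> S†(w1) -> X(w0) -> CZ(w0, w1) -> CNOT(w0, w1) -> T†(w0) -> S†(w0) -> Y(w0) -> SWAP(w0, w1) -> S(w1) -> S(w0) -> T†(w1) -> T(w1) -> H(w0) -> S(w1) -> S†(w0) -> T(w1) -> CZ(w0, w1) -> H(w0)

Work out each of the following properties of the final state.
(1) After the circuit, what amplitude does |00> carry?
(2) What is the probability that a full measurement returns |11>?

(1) The final state's coefficient on |00> equals (-1 + I)*exp(3*I*pi/4)/2.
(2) A full measurement returns |11> with probability 0.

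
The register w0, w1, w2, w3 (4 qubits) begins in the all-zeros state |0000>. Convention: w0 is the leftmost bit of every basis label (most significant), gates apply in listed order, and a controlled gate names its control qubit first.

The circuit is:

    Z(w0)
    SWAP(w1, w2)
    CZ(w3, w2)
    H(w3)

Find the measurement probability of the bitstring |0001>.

The probability of measuring |0001> is 1/2.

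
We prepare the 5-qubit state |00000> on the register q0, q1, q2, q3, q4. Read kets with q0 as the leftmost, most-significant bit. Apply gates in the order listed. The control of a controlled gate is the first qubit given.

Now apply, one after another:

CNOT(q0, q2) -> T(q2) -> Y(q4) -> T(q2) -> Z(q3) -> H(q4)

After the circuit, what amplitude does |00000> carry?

|00000> carries amplitude sqrt(2)*I/2 in the final state.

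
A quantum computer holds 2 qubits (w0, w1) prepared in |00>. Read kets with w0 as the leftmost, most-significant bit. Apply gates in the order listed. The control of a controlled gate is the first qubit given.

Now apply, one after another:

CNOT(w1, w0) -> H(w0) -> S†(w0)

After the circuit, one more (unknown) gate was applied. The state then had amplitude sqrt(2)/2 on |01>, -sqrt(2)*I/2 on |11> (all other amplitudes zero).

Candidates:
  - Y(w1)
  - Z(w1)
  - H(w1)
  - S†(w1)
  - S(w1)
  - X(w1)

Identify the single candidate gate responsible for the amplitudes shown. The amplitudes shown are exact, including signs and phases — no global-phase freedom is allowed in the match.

The unique candidate consistent with the amplitudes is X(w1).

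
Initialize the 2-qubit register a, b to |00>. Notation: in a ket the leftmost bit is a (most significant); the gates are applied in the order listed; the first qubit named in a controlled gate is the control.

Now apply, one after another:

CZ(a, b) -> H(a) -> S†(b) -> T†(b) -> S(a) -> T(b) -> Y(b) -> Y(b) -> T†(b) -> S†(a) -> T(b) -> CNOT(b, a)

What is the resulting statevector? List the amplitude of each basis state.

After the circuit, the state carries amplitude sqrt(2)/2 on |00>, 0 on |01>, sqrt(2)/2 on |10>, 0 on |11>.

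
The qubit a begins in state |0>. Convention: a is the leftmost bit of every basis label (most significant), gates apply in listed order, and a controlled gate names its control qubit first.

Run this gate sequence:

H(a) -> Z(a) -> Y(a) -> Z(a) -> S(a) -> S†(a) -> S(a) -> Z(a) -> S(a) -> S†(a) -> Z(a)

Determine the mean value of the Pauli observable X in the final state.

In the final state, X has expectation 0.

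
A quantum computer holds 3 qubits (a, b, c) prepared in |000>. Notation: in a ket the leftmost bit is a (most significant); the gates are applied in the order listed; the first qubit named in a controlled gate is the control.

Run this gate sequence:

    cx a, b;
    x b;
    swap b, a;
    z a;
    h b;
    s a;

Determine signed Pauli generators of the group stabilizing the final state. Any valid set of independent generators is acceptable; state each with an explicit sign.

The final state is stabilized by the group generated by +IXI, -ZII, +IIZ; other independent generating sets are equally valid.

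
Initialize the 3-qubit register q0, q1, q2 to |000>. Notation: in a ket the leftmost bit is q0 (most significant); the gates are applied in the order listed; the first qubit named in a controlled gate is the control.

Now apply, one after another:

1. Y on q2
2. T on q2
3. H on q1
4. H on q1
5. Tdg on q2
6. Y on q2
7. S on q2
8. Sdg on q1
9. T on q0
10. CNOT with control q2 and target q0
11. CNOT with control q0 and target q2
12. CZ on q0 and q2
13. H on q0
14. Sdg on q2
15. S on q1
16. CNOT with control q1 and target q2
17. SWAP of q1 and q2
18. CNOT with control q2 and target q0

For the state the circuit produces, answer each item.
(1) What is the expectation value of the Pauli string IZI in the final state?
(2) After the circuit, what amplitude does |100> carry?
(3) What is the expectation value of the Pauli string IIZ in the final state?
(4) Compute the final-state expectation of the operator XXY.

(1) The expectation value of IZI is 1. Key observation: the block from step 1 through step 6 cancels to the identity and can be dropped.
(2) The final state's coefficient on |100> equals sqrt(2)/2.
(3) The observable IIZ averages to 1.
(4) The expectation value of XXY is 0.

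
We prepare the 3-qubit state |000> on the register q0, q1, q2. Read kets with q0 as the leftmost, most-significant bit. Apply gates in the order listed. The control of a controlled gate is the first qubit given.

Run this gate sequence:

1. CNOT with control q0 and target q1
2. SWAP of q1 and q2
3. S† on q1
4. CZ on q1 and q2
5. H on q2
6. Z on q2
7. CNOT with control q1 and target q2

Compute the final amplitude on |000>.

The amplitude on |000> is sqrt(2)/2.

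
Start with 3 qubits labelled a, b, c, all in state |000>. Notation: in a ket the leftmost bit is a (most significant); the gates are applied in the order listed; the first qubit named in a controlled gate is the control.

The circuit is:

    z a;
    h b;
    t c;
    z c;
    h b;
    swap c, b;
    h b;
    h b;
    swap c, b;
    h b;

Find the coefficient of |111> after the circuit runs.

The final state's coefficient on |111> equals 0.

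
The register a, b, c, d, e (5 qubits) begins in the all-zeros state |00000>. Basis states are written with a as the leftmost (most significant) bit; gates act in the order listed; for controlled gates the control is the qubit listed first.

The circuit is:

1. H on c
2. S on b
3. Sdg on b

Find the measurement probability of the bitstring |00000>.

A full measurement returns |00000> with probability 1/2.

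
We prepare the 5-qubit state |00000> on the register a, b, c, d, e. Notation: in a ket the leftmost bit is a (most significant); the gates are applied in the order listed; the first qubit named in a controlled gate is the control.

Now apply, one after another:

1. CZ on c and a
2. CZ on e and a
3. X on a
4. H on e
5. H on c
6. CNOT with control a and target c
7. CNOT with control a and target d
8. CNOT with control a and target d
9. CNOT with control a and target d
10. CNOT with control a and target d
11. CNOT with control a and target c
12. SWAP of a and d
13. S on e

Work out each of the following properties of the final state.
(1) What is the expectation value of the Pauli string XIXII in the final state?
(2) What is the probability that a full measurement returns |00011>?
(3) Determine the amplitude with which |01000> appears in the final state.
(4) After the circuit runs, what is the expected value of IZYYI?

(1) The expectation value of XIXII is 0. Key observation: the block from step 6 through step 11 cancels to the identity and can be dropped.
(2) Outcome |00011> occurs with probability 1/4.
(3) |01000> carries amplitude 0 in the final state.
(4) In the final state, IZYYI has expectation 0.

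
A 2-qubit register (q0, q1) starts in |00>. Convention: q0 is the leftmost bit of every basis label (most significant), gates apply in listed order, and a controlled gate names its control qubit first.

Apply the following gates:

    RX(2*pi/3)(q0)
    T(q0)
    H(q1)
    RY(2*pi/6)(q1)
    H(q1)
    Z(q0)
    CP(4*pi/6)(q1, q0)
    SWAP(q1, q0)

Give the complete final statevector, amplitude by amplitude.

The resulting statevector has amplitude sqrt(3)/4 on |00>, 3*exp(3*I*pi/4)/4 on |01>, -1/4 on |10>, sqrt(3)*exp(5*I*pi/12)/4 on |11>.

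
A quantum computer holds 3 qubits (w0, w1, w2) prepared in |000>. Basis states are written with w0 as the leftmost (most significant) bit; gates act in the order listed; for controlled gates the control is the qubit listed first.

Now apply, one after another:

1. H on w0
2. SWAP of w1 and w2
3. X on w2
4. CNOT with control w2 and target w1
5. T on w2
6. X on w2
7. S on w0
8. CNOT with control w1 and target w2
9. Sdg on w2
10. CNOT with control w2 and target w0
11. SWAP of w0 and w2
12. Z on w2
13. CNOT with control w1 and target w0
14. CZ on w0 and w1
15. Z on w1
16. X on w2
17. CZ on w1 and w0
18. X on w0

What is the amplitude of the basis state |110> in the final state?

|110> carries amplitude -sqrt(2)*exp(3*I*pi/4)/2 in the final state.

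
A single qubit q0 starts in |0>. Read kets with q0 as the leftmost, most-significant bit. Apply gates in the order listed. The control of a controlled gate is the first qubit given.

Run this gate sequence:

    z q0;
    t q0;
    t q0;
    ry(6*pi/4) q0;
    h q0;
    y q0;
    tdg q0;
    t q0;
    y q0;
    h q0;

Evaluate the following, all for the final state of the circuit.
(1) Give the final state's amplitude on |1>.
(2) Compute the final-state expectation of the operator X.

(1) The final state's coefficient on |1> equals sqrt(2)/2. Key observation: steps 5-10 multiply out to the identity, so the circuit reduces to the remaining gates.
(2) The expectation value of X is -1.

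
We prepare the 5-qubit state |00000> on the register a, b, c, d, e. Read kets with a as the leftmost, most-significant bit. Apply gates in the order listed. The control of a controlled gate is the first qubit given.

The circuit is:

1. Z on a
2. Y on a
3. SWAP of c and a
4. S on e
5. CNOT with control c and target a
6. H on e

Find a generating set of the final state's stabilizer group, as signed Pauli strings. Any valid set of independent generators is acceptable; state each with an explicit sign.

The stabilizer group can be generated by +IIIIX, -ZIIII, +IZIII, -IIZII, +IIIZI, among other valid generating sets.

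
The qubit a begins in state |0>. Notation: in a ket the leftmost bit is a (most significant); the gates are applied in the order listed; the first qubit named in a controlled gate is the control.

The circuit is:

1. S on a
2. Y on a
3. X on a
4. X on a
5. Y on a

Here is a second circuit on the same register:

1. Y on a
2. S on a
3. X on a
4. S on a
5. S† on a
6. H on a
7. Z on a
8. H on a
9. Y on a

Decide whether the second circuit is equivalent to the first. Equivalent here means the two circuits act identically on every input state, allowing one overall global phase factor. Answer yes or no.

No — the two circuits implement different unitaries, even allowing a global phase.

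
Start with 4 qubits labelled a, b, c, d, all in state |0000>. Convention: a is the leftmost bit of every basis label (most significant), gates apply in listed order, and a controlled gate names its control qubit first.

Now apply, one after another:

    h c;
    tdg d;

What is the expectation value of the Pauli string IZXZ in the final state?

The observable IZXZ averages to 1.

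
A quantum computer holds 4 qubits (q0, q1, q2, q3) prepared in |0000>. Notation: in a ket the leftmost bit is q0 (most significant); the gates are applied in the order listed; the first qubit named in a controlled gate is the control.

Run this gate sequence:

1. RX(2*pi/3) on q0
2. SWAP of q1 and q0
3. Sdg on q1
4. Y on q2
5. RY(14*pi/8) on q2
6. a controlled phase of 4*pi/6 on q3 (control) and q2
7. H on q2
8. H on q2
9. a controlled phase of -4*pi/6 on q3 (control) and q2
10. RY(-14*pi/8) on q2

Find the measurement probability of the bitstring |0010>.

The probability of measuring |0010> is 1/4. Key observation: the block from step 5 through step 10 cancels to the identity and can be dropped.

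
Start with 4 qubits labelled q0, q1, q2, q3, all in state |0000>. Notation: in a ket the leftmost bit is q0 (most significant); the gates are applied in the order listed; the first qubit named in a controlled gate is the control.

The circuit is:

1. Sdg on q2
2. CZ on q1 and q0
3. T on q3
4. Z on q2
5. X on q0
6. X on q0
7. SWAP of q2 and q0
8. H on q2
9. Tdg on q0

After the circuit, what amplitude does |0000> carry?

|0000> carries amplitude sqrt(2)/2 in the final state.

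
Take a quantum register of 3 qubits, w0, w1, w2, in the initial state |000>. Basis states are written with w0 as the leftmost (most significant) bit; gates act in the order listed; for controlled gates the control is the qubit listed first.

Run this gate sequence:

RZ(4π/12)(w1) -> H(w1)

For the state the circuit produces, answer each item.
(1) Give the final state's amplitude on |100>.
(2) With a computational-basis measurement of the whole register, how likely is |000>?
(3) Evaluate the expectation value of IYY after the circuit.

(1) The amplitude on |100> is 0.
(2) The probability of measuring |000> is 1/2.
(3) The observable IYY averages to 0.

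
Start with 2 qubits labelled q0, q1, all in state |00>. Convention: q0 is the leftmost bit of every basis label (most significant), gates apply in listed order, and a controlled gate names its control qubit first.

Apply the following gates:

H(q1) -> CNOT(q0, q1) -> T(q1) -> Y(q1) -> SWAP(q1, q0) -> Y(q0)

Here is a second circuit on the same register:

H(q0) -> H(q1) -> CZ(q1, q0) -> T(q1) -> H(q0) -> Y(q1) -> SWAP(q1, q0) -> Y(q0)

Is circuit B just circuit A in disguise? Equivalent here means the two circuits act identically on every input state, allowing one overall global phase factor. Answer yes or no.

No, they are not equivalent — no single phase factor reconciles the two unitaries.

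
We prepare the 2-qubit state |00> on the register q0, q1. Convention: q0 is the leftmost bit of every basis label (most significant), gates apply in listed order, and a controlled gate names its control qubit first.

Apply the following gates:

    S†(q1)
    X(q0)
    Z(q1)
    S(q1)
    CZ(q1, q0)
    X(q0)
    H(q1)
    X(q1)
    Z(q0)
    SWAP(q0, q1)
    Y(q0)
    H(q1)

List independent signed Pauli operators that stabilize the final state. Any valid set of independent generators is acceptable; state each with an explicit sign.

The final state is stabilized by the group generated by -XI, +IX; other independent generating sets are equally valid.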